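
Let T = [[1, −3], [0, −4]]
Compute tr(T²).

17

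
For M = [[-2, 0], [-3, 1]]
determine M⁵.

tr M = -1 and det M = -2, so the characteristic polynomial is λ² − (-1)λ + (-2) with roots -2 and 1.
Eigenvectors give P = [[1, 0], [1, -1]] with P⁻¹ = [[1, 0], [1, -1]], and M = P·diag(-2, 1)·P⁻¹.
Then M⁵ = P·diag(-32, 1)·P⁻¹ = [[-32, 0], [-32, -1]] · [[1, 0], [1, -1]] = [[-32, 0], [-33, 1]].

[[-32, 0], [-33, 1]]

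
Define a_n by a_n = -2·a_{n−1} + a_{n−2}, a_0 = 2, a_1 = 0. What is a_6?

58

With companion matrix Q = [[-2, 1], [1, 0]], [a_n, a_{n−1}]ᵀ = Q·[a_{n−1}, a_{n−2}]ᵀ, so [a_6, a_5]ᵀ = Q^5·[a_1, a_0]ᵀ.
Q^5 = [[-70, 29], [29, -12]], giving [a_6, a_5]ᵀ = [[58], [-24]].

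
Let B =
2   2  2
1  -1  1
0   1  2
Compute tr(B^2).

15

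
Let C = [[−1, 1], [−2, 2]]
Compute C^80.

[[−1, 1], [−2, 2]]

C² = C (a projection; rank 1, trace 1), so C^80 = C.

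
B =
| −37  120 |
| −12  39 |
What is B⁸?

tr B = 2 and det B = −3, so the characteristic polynomial is λ² − (2)λ + (−3) with roots 3 and −1.
Eigenvectors give P = [[3, 10], [1, 3]] with P⁻¹ = [[−3, 10], [1, −3]], and B = P·diag(3, −1)·P⁻¹.
Then B⁸ = P·diag(6561, 1)·P⁻¹ = [[19683, 10], [6561, 3]] · [[−3, 10], [1, −3]] = [[−59039, 196800], [−19680, 65601]].

[[−59039, 196800], [−19680, 65601]]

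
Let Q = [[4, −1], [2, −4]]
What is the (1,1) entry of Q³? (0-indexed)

−56

Q² = [[14, 0], [0, 14]]
Q³ = [[56, −14], [28, −56]]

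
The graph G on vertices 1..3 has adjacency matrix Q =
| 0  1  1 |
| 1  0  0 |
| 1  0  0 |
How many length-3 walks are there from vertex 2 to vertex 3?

The number of length-3 walks from vertex 2 to vertex 3 is entry (2,3) of Q^3, where Q is the adjacency matrix.
Q^2 = [[2, 0, 0], [0, 1, 1], [0, 1, 1]]
Q^3 = [[0, 2, 2], [2, 0, 0], [2, 0, 0]]

0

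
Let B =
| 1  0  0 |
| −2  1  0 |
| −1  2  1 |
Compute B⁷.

[[1, 0, 0], [−14, 1, 0], [−91, 14, 1]]

B = I + N where N = [[0, 0, 0], [−2, 0, 0], [−1, 2, 0]] is strictly lower-triangular, so N³ = 0.
(I + N)⁷ = I + 7·N + 21·N² = [[1, 0, 0], [−14, 1, 0], [−91, 14, 1]].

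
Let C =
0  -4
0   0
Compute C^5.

[[0, 0], [0, 0]]

C is strictly triangular, hence nilpotent: C^2 = 0, so C^5 = 0.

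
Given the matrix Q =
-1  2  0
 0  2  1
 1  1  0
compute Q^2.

[[1, 2, 2], [1, 5, 2], [-1, 4, 1]]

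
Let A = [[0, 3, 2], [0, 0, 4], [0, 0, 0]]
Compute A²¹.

A is strictly triangular, hence nilpotent: A³ = 0, so A²¹ = 0.

[[0, 0, 0], [0, 0, 0], [0, 0, 0]]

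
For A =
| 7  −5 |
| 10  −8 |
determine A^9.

tr A = −1 and det A = −6, so the characteristic polynomial is λ² − (−1)λ + (−6) with roots −3 and 2.
Eigenvectors give P = [[−1, 1], [−2, 1]] with P⁻¹ = [[1, −1], [2, −1]], and A = P·diag(−3, 2)·P⁻¹.
Then A^9 = P·diag(−19683, 512)·P⁻¹ = [[19683, 512], [39366, 512]] · [[1, −1], [2, −1]] = [[20707, −20195], [40390, −39878]].

[[20707, −20195], [40390, −39878]]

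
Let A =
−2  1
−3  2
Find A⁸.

[[1, 0], [0, 1]]

A² = I (check: tr A = 0 and det A = −1), so A⁸ = I since 8 is even.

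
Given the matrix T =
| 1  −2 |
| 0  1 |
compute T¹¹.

[[1, −22], [0, 1]]

T = I + N where N = [[0, −2], [0, 0]] is strictly upper-triangular, so N² = 0.
(I + N)¹¹ = I + 11·N = [[1, −22], [0, 1]].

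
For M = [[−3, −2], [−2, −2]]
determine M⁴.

[[269, 210], [210, 164]]

M² = [[13, 10], [10, 8]]
M³ = [[−59, −46], [−46, −36]]
M⁴ = [[269, 210], [210, 164]]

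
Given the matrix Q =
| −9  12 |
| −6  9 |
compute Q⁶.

[[729, 0], [0, 729]]

tr Q = 0 and det Q = −9, so the characteristic polynomial is λ² − (0)λ + (−9) with roots 3 and −3.
Eigenvectors give P = [[−1, 2], [−1, 1]] with P⁻¹ = [[1, −2], [1, −1]], and Q = P·diag(3, −3)·P⁻¹.
Then Q⁶ = P·diag(729, 729)·P⁻¹ = [[−729, 1458], [−729, 729]] · [[1, −2], [1, −1]] = [[729, 0], [0, 729]].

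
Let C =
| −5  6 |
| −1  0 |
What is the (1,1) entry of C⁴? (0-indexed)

−114

tr C = −5 and det C = 6, so the characteristic polynomial is λ² − (−5)λ + (6) with roots −3 and −2.
Eigenvectors give P = [[3, 2], [1, 1]] with P⁻¹ = [[1, −2], [−1, 3]], and C = P·diag(−3, −2)·P⁻¹.
Then C⁴ = P·diag(81, 16)·P⁻¹ = [[243, 32], [81, 16]] · [[1, −2], [−1, 3]] = [[211, −390], [65, −114]].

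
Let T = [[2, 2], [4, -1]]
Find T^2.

[[12, 2], [4, 9]]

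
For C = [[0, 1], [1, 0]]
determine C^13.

[[0, 1], [1, 0]]

C² = I (check: tr C = 0 and det C = -1), so C^13 = C since 13 is odd.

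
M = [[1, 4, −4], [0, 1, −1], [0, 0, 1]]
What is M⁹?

[[1, 36, −180], [0, 1, −9], [0, 0, 1]]

M = I + N where N = [[0, 4, −4], [0, 0, −1], [0, 0, 0]] is strictly upper-triangular, so N³ = 0.
(I + N)⁹ = I + 9·N + 36·N² = [[1, 36, −180], [0, 1, −9], [0, 0, 1]].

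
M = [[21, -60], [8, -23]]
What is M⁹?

tr M = -2 and det M = -3, so the characteristic polynomial is λ² − (-2)λ + (-3) with roots 1 and -3.
Eigenvectors give P = [[3, -5], [1, -2]] with P⁻¹ = [[2, -5], [1, -3]], and M = P·diag(1, -3)·P⁻¹.
Then M⁹ = P·diag(1, -19683)·P⁻¹ = [[3, 98415], [1, 39366]] · [[2, -5], [1, -3]] = [[98421, -295260], [39368, -118103]].

[[98421, -295260], [39368, -118103]]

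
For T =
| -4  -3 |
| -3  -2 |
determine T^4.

T^2 = [[25, 18], [18, 13]]
T^3 = [[-154, -111], [-111, -80]]
T^4 = [[949, 684], [684, 493]]

[[949, 684], [684, 493]]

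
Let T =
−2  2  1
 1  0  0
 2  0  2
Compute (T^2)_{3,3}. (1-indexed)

6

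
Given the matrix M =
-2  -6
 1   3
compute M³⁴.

M² = M (a projection; rank 1, trace 1), so M³⁴ = M.

[[-2, -6], [1, 3]]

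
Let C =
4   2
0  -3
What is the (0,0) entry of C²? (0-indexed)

16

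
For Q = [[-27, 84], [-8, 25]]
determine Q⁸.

tr Q = -2 and det Q = -3, so the characteristic polynomial is λ² − (-2)λ + (-3) with roots -3 and 1.
Eigenvectors give P = [[7, 3], [2, 1]] with P⁻¹ = [[1, -3], [-2, 7]], and Q = P·diag(-3, 1)·P⁻¹.
Then Q⁸ = P·diag(6561, 1)·P⁻¹ = [[45927, 3], [13122, 1]] · [[1, -3], [-2, 7]] = [[45921, -137760], [13120, -39359]].

[[45921, -137760], [13120, -39359]]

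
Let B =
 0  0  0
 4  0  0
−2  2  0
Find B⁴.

B is strictly triangular, hence nilpotent: B³ = 0, so B⁴ = 0.

[[0, 0, 0], [0, 0, 0], [0, 0, 0]]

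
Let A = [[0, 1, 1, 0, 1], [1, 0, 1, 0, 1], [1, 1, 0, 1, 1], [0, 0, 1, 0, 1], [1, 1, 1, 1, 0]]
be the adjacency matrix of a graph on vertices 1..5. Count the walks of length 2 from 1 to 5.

The number of length-2 walks from vertex 1 to vertex 5 is entry (1,5) of A^2, where A is the adjacency matrix.
A^2 = [[3, 2, 2, 2, 2], [2, 3, 2, 2, 2], [2, 2, 4, 1, 3], [2, 2, 1, 2, 1], [2, 2, 3, 1, 4]]

2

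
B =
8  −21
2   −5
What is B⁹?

tr B = 3 and det B = 2, so the characteristic polynomial is λ² − (3)λ + (2) with roots 2 and 1.
Eigenvectors give P = [[7, 3], [2, 1]] with P⁻¹ = [[1, −3], [−2, 7]], and B = P·diag(2, 1)·P⁻¹.
Then B⁹ = P·diag(512, 1)·P⁻¹ = [[3584, 3], [1024, 1]] · [[1, −3], [−2, 7]] = [[3578, −10731], [1022, −3065]].

[[3578, −10731], [1022, −3065]]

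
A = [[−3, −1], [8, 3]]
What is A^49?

A² = I (check: tr A = 0 and det A = −1), so A^49 = A since 49 is odd.

[[−3, −1], [8, 3]]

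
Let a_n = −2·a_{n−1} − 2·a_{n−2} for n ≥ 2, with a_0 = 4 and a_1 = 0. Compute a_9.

With companion matrix T = [[−2, −2], [1, 0]], [a_n, a_{n−1}]ᵀ = T·[a_{n−1}, a_{n−2}]ᵀ, so [a_9, a_8]ᵀ = T^8·[a_1, a_0]ᵀ.
T^8 = [[16, 0], [0, 16]], giving [a_9, a_8]ᵀ = [[0], [64]].

0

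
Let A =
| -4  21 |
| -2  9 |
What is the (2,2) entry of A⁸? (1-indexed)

tr A = 5 and det A = 6, so the characteristic polynomial is λ² − (5)λ + (6) with roots 2 and 3.
Eigenvectors give P = [[7, 3], [2, 1]] with P⁻¹ = [[1, -3], [-2, 7]], and A = P·diag(2, 3)·P⁻¹.
Then A⁸ = P·diag(256, 6561)·P⁻¹ = [[1792, 19683], [512, 6561]] · [[1, -3], [-2, 7]] = [[-37574, 132405], [-12610, 44391]].

44391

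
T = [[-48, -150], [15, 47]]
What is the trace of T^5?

-211

tr T = -1 and det T = -6, so the characteristic polynomial is λ² − (-1)λ + (-6) with roots -3 and 2.
Eigenvectors give P = [[-10, -3], [3, 1]] with P⁻¹ = [[-1, -3], [3, 10]], and T = P·diag(-3, 2)·P⁻¹.
Then T^5 = P·diag(-243, 32)·P⁻¹ = [[2430, -96], [-729, 32]] · [[-1, -3], [3, 10]] = [[-2718, -8250], [825, 2507]].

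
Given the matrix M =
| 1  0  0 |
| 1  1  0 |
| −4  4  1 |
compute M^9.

M = I + N where N = [[0, 0, 0], [1, 0, 0], [−4, 4, 0]] is strictly lower-triangular, so N^3 = 0.
(I + N)^9 = I + 9·N + 36·N^2 = [[1, 0, 0], [9, 1, 0], [108, 36, 1]].

[[1, 0, 0], [9, 1, 0], [108, 36, 1]]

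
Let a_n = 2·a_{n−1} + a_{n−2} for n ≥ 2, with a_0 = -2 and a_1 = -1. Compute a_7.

With companion matrix Q = [[2, 1], [1, 0]], [a_n, a_{n−1}]ᵀ = Q·[a_{n−1}, a_{n−2}]ᵀ, so [a_7, a_6]ᵀ = Q⁶·[a_1, a_0]ᵀ.
Q⁶ = [[169, 70], [70, 29]], giving [a_7, a_6]ᵀ = [[-309], [-128]].

-309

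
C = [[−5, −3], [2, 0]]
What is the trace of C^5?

−275

tr C = −5 and det C = 6, so the characteristic polynomial is λ² − (−5)λ + (6) with roots −2 and −3.
Eigenvectors give P = [[1, 3], [−1, −2]] with P⁻¹ = [[−2, −3], [1, 1]], and C = P·diag(−2, −3)·P⁻¹.
Then C^5 = P·diag(−32, −243)·P⁻¹ = [[−32, −729], [32, 486]] · [[−2, −3], [1, 1]] = [[−665, −633], [422, 390]].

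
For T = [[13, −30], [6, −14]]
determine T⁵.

tr T = −1 and det T = −2, so the characteristic polynomial is λ² − (−1)λ + (−2) with roots −2 and 1.
Eigenvectors give P = [[2, 5], [1, 2]] with P⁻¹ = [[−2, 5], [1, −2]], and T = P·diag(−2, 1)·P⁻¹.
Then T⁵ = P·diag(−32, 1)·P⁻¹ = [[−64, 5], [−32, 2]] · [[−2, 5], [1, −2]] = [[133, −330], [66, −164]].

[[133, −330], [66, −164]]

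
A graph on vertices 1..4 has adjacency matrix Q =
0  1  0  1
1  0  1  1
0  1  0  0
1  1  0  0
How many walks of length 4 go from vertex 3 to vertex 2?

2

The number of length-4 walks from vertex 3 to vertex 2 is entry (3,2) of Q^4, where Q is the adjacency matrix.
Q^2 = [[2, 1, 1, 1], [1, 3, 0, 1], [1, 0, 1, 1], [1, 1, 1, 2]]
Q^3 = [[2, 4, 1, 3], [4, 2, 3, 4], [1, 3, 0, 1], [3, 4, 1, 2]]
Q^4 = [[7, 6, 4, 6], [6, 11, 2, 6], [4, 2, 3, 4], [6, 6, 4, 7]]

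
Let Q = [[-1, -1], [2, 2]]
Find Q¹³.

[[-1, -1], [2, 2]]

Q² = Q (a projection; rank 1, trace 1), so Q¹³ = Q.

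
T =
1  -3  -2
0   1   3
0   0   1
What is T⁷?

T = I + N where N = [[0, -3, -2], [0, 0, 3], [0, 0, 0]] is strictly upper-triangular, so N³ = 0.
(I + N)⁷ = I + 7·N + 21·N² = [[1, -21, -203], [0, 1, 21], [0, 0, 1]].

[[1, -21, -203], [0, 1, 21], [0, 0, 1]]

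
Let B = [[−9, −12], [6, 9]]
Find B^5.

[[−729, −972], [486, 729]]

tr B = 0 and det B = −9, so the characteristic polynomial is λ² − (0)λ + (−9) with roots −3 and 3.
Eigenvectors give P = [[−2, −1], [1, 1]] with P⁻¹ = [[−1, −1], [1, 2]], and B = P·diag(−3, 3)·P⁻¹.
Then B^5 = P·diag(−243, 243)·P⁻¹ = [[486, −243], [−243, 243]] · [[−1, −1], [1, 2]] = [[−729, −972], [486, 729]].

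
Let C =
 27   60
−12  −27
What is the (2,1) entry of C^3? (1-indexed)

−108

tr C = 0 and det C = −9, so the characteristic polynomial is λ² − (0)λ + (−9) with roots 3 and −3.
Eigenvectors give P = [[−5, 2], [2, −1]] with P⁻¹ = [[−1, −2], [−2, −5]], and C = P·diag(3, −3)·P⁻¹.
Then C^3 = P·diag(27, −27)·P⁻¹ = [[−135, −54], [54, 27]] · [[−1, −2], [−2, −5]] = [[243, 540], [−108, −243]].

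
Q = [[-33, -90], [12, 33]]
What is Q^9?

tr Q = 0 and det Q = -9, so the characteristic polynomial is λ² − (0)λ + (-9) with roots 3 and -3.
Eigenvectors give P = [[5, 3], [-2, -1]] with P⁻¹ = [[-1, -3], [2, 5]], and Q = P·diag(3, -3)·P⁻¹.
Then Q^9 = P·diag(19683, -19683)·P⁻¹ = [[98415, -59049], [-39366, 19683]] · [[-1, -3], [2, 5]] = [[-216513, -590490], [78732, 216513]].

[[-216513, -590490], [78732, 216513]]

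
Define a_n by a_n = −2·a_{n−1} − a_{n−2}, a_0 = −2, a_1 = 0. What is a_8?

14

With companion matrix T = [[−2, −1], [1, 0]], [a_n, a_{n−1}]ᵀ = T·[a_{n−1}, a_{n−2}]ᵀ, so [a_8, a_7]ᵀ = T^7·[a_1, a_0]ᵀ.
T^7 = [[−8, −7], [7, 6]], giving [a_8, a_7]ᵀ = [[14], [−12]].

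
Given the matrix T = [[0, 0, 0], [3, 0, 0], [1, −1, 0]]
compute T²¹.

[[0, 0, 0], [0, 0, 0], [0, 0, 0]]

T is strictly triangular, hence nilpotent: T³ = 0, so T²¹ = 0.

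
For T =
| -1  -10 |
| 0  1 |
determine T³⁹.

T² = I (check: tr T = 0 and det T = -1), so T³⁹ = T since 39 is odd.

[[-1, -10], [0, 1]]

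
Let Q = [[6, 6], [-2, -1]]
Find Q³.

[[84, 114], [-38, -49]]

tr Q = 5 and det Q = 6, so the characteristic polynomial is λ² − (5)λ + (6) with roots 2 and 3.
Eigenvectors give P = [[-3, -2], [2, 1]] with P⁻¹ = [[1, 2], [-2, -3]], and Q = P·diag(2, 3)·P⁻¹.
Then Q³ = P·diag(8, 27)·P⁻¹ = [[-24, -54], [16, 27]] · [[1, 2], [-2, -3]] = [[84, 114], [-38, -49]].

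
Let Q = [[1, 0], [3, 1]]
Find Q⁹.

[[1, 0], [27, 1]]

Q = I + N where N = [[0, 0], [3, 0]] is strictly lower-triangular, so N² = 0.
(I + N)⁹ = I + 9·N = [[1, 0], [27, 1]].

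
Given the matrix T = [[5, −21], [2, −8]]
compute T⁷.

[[761, −2667], [254, −890]]

tr T = −3 and det T = 2, so the characteristic polynomial is λ² − (−3)λ + (2) with roots −2 and −1.
Eigenvectors give P = [[−3, −7], [−1, −2]] with P⁻¹ = [[2, −7], [−1, 3]], and T = P·diag(−2, −1)·P⁻¹.
Then T⁷ = P·diag(−128, −1)·P⁻¹ = [[384, 7], [128, 2]] · [[2, −7], [−1, 3]] = [[761, −2667], [254, −890]].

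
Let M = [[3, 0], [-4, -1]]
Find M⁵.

[[243, 0], [-244, -1]]

tr M = 2 and det M = -3, so the characteristic polynomial is λ² − (2)λ + (-3) with roots -1 and 3.
Eigenvectors give P = [[0, -1], [1, 1]] with P⁻¹ = [[1, 1], [-1, 0]], and M = P·diag(-1, 3)·P⁻¹.
Then M⁵ = P·diag(-1, 243)·P⁻¹ = [[0, -243], [-1, 243]] · [[1, 1], [-1, 0]] = [[243, 0], [-244, -1]].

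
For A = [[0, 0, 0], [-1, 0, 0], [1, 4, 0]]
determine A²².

A is strictly triangular, hence nilpotent: A³ = 0, so A²² = 0.

[[0, 0, 0], [0, 0, 0], [0, 0, 0]]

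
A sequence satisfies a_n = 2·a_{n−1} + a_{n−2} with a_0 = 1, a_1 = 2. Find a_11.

With companion matrix B = [[2, 1], [1, 0]], [a_n, a_{n−1}]ᵀ = B·[a_{n−1}, a_{n−2}]ᵀ, so [a_11, a_10]ᵀ = B^10·[a_1, a_0]ᵀ.
B^10 = [[5741, 2378], [2378, 985]], giving [a_11, a_10]ᵀ = [[13860], [5741]].

13860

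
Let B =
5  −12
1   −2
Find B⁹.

tr B = 3 and det B = 2, so the characteristic polynomial is λ² − (3)λ + (2) with roots 2 and 1.
Eigenvectors give P = [[−4, −3], [−1, −1]] with P⁻¹ = [[−1, 3], [1, −4]], and B = P·diag(2, 1)·P⁻¹.
Then B⁹ = P·diag(512, 1)·P⁻¹ = [[−2048, −3], [−512, −1]] · [[−1, 3], [1, −4]] = [[2045, −6132], [511, −1532]].

[[2045, −6132], [511, −1532]]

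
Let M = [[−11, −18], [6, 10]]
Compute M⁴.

tr M = −1 and det M = −2, so the characteristic polynomial is λ² − (−1)λ + (−2) with roots 1 and −2.
Eigenvectors give P = [[3, 2], [−2, −1]] with P⁻¹ = [[−1, −2], [2, 3]], and M = P·diag(1, −2)·P⁻¹.
Then M⁴ = P·diag(1, 16)·P⁻¹ = [[3, 32], [−2, −16]] · [[−1, −2], [2, 3]] = [[61, 90], [−30, −44]].

[[61, 90], [−30, −44]]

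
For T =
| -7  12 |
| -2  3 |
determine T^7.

tr T = -4 and det T = 3, so the characteristic polynomial is λ² − (-4)λ + (3) with roots -3 and -1.
Eigenvectors give P = [[3, -2], [1, -1]] with P⁻¹ = [[1, -2], [1, -3]], and T = P·diag(-3, -1)·P⁻¹.
Then T^7 = P·diag(-2187, -1)·P⁻¹ = [[-6561, 2], [-2187, 1]] · [[1, -2], [1, -3]] = [[-6559, 13116], [-2186, 4371]].

[[-6559, 13116], [-2186, 4371]]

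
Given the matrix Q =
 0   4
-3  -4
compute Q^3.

[[48, 16], [-12, 32]]

Q^2 = [[-12, -16], [12, 4]]
Q^3 = [[48, 16], [-12, 32]]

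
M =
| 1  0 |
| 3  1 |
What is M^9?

M = I + N where N = [[0, 0], [3, 0]] is strictly lower-triangular, so N^2 = 0.
(I + N)^9 = I + 9·N = [[1, 0], [27, 1]].

[[1, 0], [27, 1]]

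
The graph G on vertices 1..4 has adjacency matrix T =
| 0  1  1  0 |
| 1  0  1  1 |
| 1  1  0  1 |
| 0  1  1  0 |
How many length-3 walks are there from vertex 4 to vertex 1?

The number of length-3 walks from vertex 4 to vertex 1 is entry (4,1) of T³, where T is the adjacency matrix.
T² = [[2, 1, 1, 2], [1, 3, 2, 1], [1, 2, 3, 1], [2, 1, 1, 2]]
T³ = [[2, 5, 5, 2], [5, 4, 5, 5], [5, 5, 4, 5], [2, 5, 5, 2]]

2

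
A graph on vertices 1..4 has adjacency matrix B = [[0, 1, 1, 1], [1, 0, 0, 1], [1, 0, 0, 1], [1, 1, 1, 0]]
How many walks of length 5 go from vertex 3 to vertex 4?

29

The number of length-5 walks from vertex 3 to vertex 4 is entry (3,4) of B⁵, where B is the adjacency matrix.
B² = [[3, 1, 1, 2], [1, 2, 2, 1], [1, 2, 2, 1], [2, 1, 1, 3]]
B³ = [[4, 5, 5, 5], [5, 2, 2, 5], [5, 2, 2, 5], [5, 5, 5, 4]]
B⁴ = [[15, 9, 9, 14], [9, 10, 10, 9], [9, 10, 10, 9], [14, 9, 9, 15]]
B⁵ = [[32, 29, 29, 33], [29, 18, 18, 29], [29, 18, 18, 29], [33, 29, 29, 32]]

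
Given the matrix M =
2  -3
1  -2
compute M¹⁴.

M² = I (check: tr M = 0 and det M = -1), so M¹⁴ = I since 14 is even.

[[1, 0], [0, 1]]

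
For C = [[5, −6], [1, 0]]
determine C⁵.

[[665, −1266], [211, −390]]

tr C = 5 and det C = 6, so the characteristic polynomial is λ² − (5)λ + (6) with roots 3 and 2.
Eigenvectors give P = [[3, 2], [1, 1]] with P⁻¹ = [[1, −2], [−1, 3]], and C = P·diag(3, 2)·P⁻¹.
Then C⁵ = P·diag(243, 32)·P⁻¹ = [[729, 64], [243, 32]] · [[1, −2], [−1, 3]] = [[665, −1266], [211, −390]].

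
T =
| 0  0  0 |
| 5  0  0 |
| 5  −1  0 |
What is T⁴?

[[0, 0, 0], [0, 0, 0], [0, 0, 0]]

T is strictly triangular, hence nilpotent: T³ = 0, so T⁴ = 0.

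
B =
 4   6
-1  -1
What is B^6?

tr B = 3 and det B = 2, so the characteristic polynomial is λ² − (3)λ + (2) with roots 2 and 1.
Eigenvectors give P = [[-3, -2], [1, 1]] with P⁻¹ = [[-1, -2], [1, 3]], and B = P·diag(2, 1)·P⁻¹.
Then B^6 = P·diag(64, 1)·P⁻¹ = [[-192, -2], [64, 1]] · [[-1, -2], [1, 3]] = [[190, 378], [-63, -125]].

[[190, 378], [-63, -125]]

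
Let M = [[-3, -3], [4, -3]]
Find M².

[[-3, 18], [-24, -3]]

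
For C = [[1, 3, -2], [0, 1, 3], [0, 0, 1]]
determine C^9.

[[1, 27, 306], [0, 1, 27], [0, 0, 1]]

C = I + N where N = [[0, 3, -2], [0, 0, 3], [0, 0, 0]] is strictly upper-triangular, so N^3 = 0.
(I + N)^9 = I + 9·N + 36·N^2 = [[1, 27, 306], [0, 1, 27], [0, 0, 1]].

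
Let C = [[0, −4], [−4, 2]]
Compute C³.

[[32, −80], [−80, 72]]

C² = [[16, −8], [−8, 20]]
C³ = [[32, −80], [−80, 72]]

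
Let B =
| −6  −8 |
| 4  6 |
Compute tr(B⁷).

0

tr B = 0 and det B = −4, so the characteristic polynomial is λ² − (0)λ + (−4) with roots −2 and 2.
Eigenvectors give P = [[−2, −1], [1, 1]] with P⁻¹ = [[−1, −1], [1, 2]], and B = P·diag(−2, 2)·P⁻¹.
Then B⁷ = P·diag(−128, 128)·P⁻¹ = [[256, −128], [−128, 128]] · [[−1, −1], [1, 2]] = [[−384, −512], [256, 384]].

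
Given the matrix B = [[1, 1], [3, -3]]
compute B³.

B² = [[4, -2], [-6, 12]]
B³ = [[-2, 10], [30, -42]]

[[-2, 10], [30, -42]]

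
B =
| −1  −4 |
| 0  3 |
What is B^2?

[[1, −8], [0, 9]]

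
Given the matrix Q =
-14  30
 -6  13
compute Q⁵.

tr Q = -1 and det Q = -2, so the characteristic polynomial is λ² − (-1)λ + (-2) with roots -2 and 1.
Eigenvectors give P = [[5, 2], [2, 1]] with P⁻¹ = [[1, -2], [-2, 5]], and Q = P·diag(-2, 1)·P⁻¹.
Then Q⁵ = P·diag(-32, 1)·P⁻¹ = [[-160, 2], [-64, 1]] · [[1, -2], [-2, 5]] = [[-164, 330], [-66, 133]].

[[-164, 330], [-66, 133]]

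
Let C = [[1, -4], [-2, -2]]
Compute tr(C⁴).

C² = [[9, 4], [2, 12]]
C³ = [[1, -44], [-22, -32]]
C⁴ = [[89, 84], [42, 152]]

241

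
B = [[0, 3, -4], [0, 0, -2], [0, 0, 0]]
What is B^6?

[[0, 0, 0], [0, 0, 0], [0, 0, 0]]

B is strictly triangular, hence nilpotent: B^3 = 0, so B^6 = 0.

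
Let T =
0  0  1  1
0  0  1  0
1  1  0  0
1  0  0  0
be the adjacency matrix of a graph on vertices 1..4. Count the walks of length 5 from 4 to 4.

0

The number of length-5 walks from vertex 4 to vertex 4 is entry (4,4) of T^5, where T is the adjacency matrix.
T^2 = [[2, 1, 0, 0], [1, 1, 0, 0], [0, 0, 2, 1], [0, 0, 1, 1]]
T^3 = [[0, 0, 3, 2], [0, 0, 2, 1], [3, 2, 0, 0], [2, 1, 0, 0]]
T^4 = [[5, 3, 0, 0], [3, 2, 0, 0], [0, 0, 5, 3], [0, 0, 3, 2]]
T^5 = [[0, 0, 8, 5], [0, 0, 5, 3], [8, 5, 0, 0], [5, 3, 0, 0]]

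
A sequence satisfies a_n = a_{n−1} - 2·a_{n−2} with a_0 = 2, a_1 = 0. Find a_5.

12

With companion matrix C = [[1, -2], [1, 0]], [a_n, a_{n−1}]ᵀ = C·[a_{n−1}, a_{n−2}]ᵀ, so [a_5, a_4]ᵀ = C⁴·[a_1, a_0]ᵀ.
C⁴ = [[-1, 6], [-3, 2]], giving [a_5, a_4]ᵀ = [[12], [4]].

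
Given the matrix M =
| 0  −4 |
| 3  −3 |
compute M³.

M² = [[−12, 12], [−9, −3]]
M³ = [[36, 12], [−9, 45]]

[[36, 12], [−9, 45]]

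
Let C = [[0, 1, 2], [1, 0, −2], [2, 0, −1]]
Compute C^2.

[[5, 0, −4], [−4, 1, 4], [−2, 2, 5]]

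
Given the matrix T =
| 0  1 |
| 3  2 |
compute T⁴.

[[21, 20], [60, 61]]

T² = [[3, 2], [6, 7]]
T³ = [[6, 7], [21, 20]]
T⁴ = [[21, 20], [60, 61]]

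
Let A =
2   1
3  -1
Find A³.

A² = [[7, 1], [3, 4]]
A³ = [[17, 6], [18, -1]]

[[17, 6], [18, -1]]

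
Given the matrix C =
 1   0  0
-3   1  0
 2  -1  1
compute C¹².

C = I + N where N = [[0, 0, 0], [-3, 0, 0], [2, -1, 0]] is strictly lower-triangular, so N³ = 0.
(I + N)¹² = I + 12·N + 66·N² = [[1, 0, 0], [-36, 1, 0], [222, -12, 1]].

[[1, 0, 0], [-36, 1, 0], [222, -12, 1]]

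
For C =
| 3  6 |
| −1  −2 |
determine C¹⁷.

[[3, 6], [−1, −2]]

C² = C (a projection; rank 1, trace 1), so C¹⁷ = C.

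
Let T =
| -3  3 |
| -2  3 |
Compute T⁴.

[[9, 0], [0, 9]]

T² = [[3, 0], [0, 3]]
T³ = [[-9, 9], [-6, 9]]
T⁴ = [[9, 0], [0, 9]]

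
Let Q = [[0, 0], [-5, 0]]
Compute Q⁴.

Q is strictly triangular, hence nilpotent: Q² = 0, so Q⁴ = 0.

[[0, 0], [0, 0]]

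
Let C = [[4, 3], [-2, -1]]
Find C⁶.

[[190, 189], [-126, -125]]

tr C = 3 and det C = 2, so the characteristic polynomial is λ² − (3)λ + (2) with roots 1 and 2.
Eigenvectors give P = [[-1, 3], [1, -2]] with P⁻¹ = [[2, 3], [1, 1]], and C = P·diag(1, 2)·P⁻¹.
Then C⁶ = P·diag(1, 64)·P⁻¹ = [[-1, 192], [1, -128]] · [[2, 3], [1, 1]] = [[190, 189], [-126, -125]].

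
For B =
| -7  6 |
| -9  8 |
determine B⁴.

[[-29, 30], [-45, 46]]

tr B = 1 and det B = -2, so the characteristic polynomial is λ² − (1)λ + (-2) with roots -1 and 2.
Eigenvectors give P = [[1, -2], [1, -3]] with P⁻¹ = [[3, -2], [1, -1]], and B = P·diag(-1, 2)·P⁻¹.
Then B⁴ = P·diag(1, 16)·P⁻¹ = [[1, -32], [1, -48]] · [[3, -2], [1, -1]] = [[-29, 30], [-45, 46]].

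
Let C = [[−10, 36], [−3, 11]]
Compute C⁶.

tr C = 1 and det C = −2, so the characteristic polynomial is λ² − (1)λ + (−2) with roots −1 and 2.
Eigenvectors give P = [[4, 3], [1, 1]] with P⁻¹ = [[1, −3], [−1, 4]], and C = P·diag(−1, 2)·P⁻¹.
Then C⁶ = P·diag(1, 64)·P⁻¹ = [[4, 192], [1, 64]] · [[1, −3], [−1, 4]] = [[−188, 756], [−63, 253]].

[[−188, 756], [−63, 253]]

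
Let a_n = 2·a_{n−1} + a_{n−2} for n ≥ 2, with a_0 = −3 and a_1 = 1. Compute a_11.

With companion matrix A = [[2, 1], [1, 0]], [a_n, a_{n−1}]ᵀ = A·[a_{n−1}, a_{n−2}]ᵀ, so [a_11, a_10]ᵀ = A¹⁰·[a_1, a_0]ᵀ.
A¹⁰ = [[5741, 2378], [2378, 985]], giving [a_11, a_10]ᵀ = [[−1393], [−577]].

−1393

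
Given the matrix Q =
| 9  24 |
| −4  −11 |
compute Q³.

[[57, 168], [−28, −83]]

tr Q = −2 and det Q = −3, so the characteristic polynomial is λ² − (−2)λ + (−3) with roots −3 and 1.
Eigenvectors give P = [[−2, −3], [1, 1]] with P⁻¹ = [[1, 3], [−1, −2]], and Q = P·diag(−3, 1)·P⁻¹.
Then Q³ = P·diag(−27, 1)·P⁻¹ = [[54, −3], [−27, 1]] · [[1, 3], [−1, −2]] = [[57, 168], [−28, −83]].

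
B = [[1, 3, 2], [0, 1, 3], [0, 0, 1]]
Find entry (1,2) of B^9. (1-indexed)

27

B = I + N where N = [[0, 3, 2], [0, 0, 3], [0, 0, 0]] is strictly upper-triangular, so N^3 = 0.
(I + N)^9 = I + 9·N + 36·N^2 = [[1, 27, 342], [0, 1, 27], [0, 0, 1]].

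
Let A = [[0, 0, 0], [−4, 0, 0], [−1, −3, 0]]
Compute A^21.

A is strictly triangular, hence nilpotent: A^3 = 0, so A^21 = 0.

[[0, 0, 0], [0, 0, 0], [0, 0, 0]]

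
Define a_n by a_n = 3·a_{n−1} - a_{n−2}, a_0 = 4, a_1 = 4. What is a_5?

With companion matrix C = [[3, -1], [1, 0]], [a_n, a_{n−1}]ᵀ = C·[a_{n−1}, a_{n−2}]ᵀ, so [a_5, a_4]ᵀ = C⁴·[a_1, a_0]ᵀ.
C⁴ = [[55, -21], [21, -8]], giving [a_5, a_4]ᵀ = [[136], [52]].

136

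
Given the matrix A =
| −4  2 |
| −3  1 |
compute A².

[[10, −6], [9, −5]]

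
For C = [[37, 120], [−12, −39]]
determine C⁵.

[[2197, 7320], [−732, −2439]]

tr C = −2 and det C = −3, so the characteristic polynomial is λ² − (−2)λ + (−3) with roots 1 and −3.
Eigenvectors give P = [[−10, 3], [3, −1]] with P⁻¹ = [[−1, −3], [−3, −10]], and C = P·diag(1, −3)·P⁻¹.
Then C⁵ = P·diag(1, −243)·P⁻¹ = [[−10, −729], [3, 243]] · [[−1, −3], [−3, −10]] = [[2197, 7320], [−732, −2439]].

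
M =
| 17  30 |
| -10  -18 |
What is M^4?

tr M = -1 and det M = -6, so the characteristic polynomial is λ² − (-1)λ + (-6) with roots 2 and -3.
Eigenvectors give P = [[-2, -3], [1, 2]] with P⁻¹ = [[-2, -3], [1, 2]], and M = P·diag(2, -3)·P⁻¹.
Then M^4 = P·diag(16, 81)·P⁻¹ = [[-32, -243], [16, 162]] · [[-2, -3], [1, 2]] = [[-179, -390], [130, 276]].

[[-179, -390], [130, 276]]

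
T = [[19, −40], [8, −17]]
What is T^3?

tr T = 2 and det T = −3, so the characteristic polynomial is λ² − (2)λ + (−3) with roots −1 and 3.
Eigenvectors give P = [[−2, −5], [−1, −2]] with P⁻¹ = [[2, −5], [−1, 2]], and T = P·diag(−1, 3)·P⁻¹.
Then T^3 = P·diag(−1, 27)·P⁻¹ = [[2, −135], [1, −54]] · [[2, −5], [−1, 2]] = [[139, −280], [56, −113]].

[[139, −280], [56, −113]]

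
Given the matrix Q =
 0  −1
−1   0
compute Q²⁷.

[[0, −1], [−1, 0]]

Q² = I (check: tr Q = 0 and det Q = −1), so Q²⁷ = Q since 27 is odd.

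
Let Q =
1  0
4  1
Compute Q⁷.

Q = I + N where N = [[0, 0], [4, 0]] is strictly lower-triangular, so N² = 0.
(I + N)⁷ = I + 7·N = [[1, 0], [28, 1]].

[[1, 0], [28, 1]]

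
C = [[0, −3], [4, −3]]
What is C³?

C² = [[−12, 9], [−12, −3]]
C³ = [[36, 9], [−12, 45]]

[[36, 9], [−12, 45]]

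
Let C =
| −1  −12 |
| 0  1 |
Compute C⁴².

C² = I (check: tr C = 0 and det C = −1), so C⁴² = I since 42 is even.

[[1, 0], [0, 1]]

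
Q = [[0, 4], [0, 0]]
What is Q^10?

Q is strictly triangular, hence nilpotent: Q^2 = 0, so Q^10 = 0.

[[0, 0], [0, 0]]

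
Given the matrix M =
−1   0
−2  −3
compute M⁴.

M² = [[1, 0], [8, 9]]
M³ = [[−1, 0], [−26, −27]]
M⁴ = [[1, 0], [80, 81]]

[[1, 0], [80, 81]]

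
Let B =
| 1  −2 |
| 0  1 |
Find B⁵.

B = I + N where N = [[0, −2], [0, 0]] is strictly upper-triangular, so N² = 0.
(I + N)⁵ = I + 5·N = [[1, −10], [0, 1]].

[[1, −10], [0, 1]]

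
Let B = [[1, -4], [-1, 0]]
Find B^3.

[[9, -20], [-5, 4]]

B^2 = [[5, -4], [-1, 4]]
B^3 = [[9, -20], [-5, 4]]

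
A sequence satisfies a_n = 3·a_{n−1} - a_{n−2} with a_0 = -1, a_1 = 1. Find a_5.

With companion matrix M = [[3, -1], [1, 0]], [a_n, a_{n−1}]ᵀ = M·[a_{n−1}, a_{n−2}]ᵀ, so [a_5, a_4]ᵀ = M⁴·[a_1, a_0]ᵀ.
M⁴ = [[55, -21], [21, -8]], giving [a_5, a_4]ᵀ = [[76], [29]].

76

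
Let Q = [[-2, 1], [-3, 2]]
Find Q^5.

Q² = I (check: tr Q = 0 and det Q = -1), so Q^5 = Q since 5 is odd.

[[-2, 1], [-3, 2]]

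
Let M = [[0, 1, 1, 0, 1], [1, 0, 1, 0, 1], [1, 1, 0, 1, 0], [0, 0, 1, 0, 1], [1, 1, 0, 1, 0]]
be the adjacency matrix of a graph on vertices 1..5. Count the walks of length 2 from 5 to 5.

The number of length-2 walks from vertex 5 to vertex 5 is entry (5,5) of M², where M is the adjacency matrix.
M² = [[3, 2, 1, 2, 1], [2, 3, 1, 2, 1], [1, 1, 3, 0, 3], [2, 2, 0, 2, 0], [1, 1, 3, 0, 3]]

3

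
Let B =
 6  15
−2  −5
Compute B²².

B² = B (a projection; rank 1, trace 1), so B²² = B.

[[6, 15], [−2, −5]]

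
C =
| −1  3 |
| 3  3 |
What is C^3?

C^2 = [[10, 6], [6, 18]]
C^3 = [[8, 48], [48, 72]]

[[8, 48], [48, 72]]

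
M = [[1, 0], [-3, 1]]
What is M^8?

M = I + N where N = [[0, 0], [-3, 0]] is strictly lower-triangular, so N^2 = 0.
(I + N)^8 = I + 8·N = [[1, 0], [-24, 1]].

[[1, 0], [-24, 1]]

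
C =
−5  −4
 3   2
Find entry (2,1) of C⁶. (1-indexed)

tr C = −3 and det C = 2, so the characteristic polynomial is λ² − (−3)λ + (2) with roots −1 and −2.
Eigenvectors give P = [[−1, 4], [1, −3]] with P⁻¹ = [[3, 4], [1, 1]], and C = P·diag(−1, −2)·P⁻¹.
Then C⁶ = P·diag(1, 64)·P⁻¹ = [[−1, 256], [1, −192]] · [[3, 4], [1, 1]] = [[253, 252], [−189, −188]].

−189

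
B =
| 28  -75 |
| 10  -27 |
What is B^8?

[[38086, -94575], [12610, -31269]]

tr B = 1 and det B = -6, so the characteristic polynomial is λ² − (1)λ + (-6) with roots -2 and 3.
Eigenvectors give P = [[-5, 3], [-2, 1]] with P⁻¹ = [[1, -3], [2, -5]], and B = P·diag(-2, 3)·P⁻¹.
Then B^8 = P·diag(256, 6561)·P⁻¹ = [[-1280, 19683], [-512, 6561]] · [[1, -3], [2, -5]] = [[38086, -94575], [12610, -31269]].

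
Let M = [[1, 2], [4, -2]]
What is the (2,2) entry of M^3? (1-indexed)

M^2 = [[9, -2], [-4, 12]]
M^3 = [[1, 22], [44, -32]]

-32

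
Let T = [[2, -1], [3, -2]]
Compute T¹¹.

T² = I (check: tr T = 0 and det T = -1), so T¹¹ = T since 11 is odd.

[[2, -1], [3, -2]]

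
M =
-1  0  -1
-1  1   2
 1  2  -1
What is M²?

[[0, -2, 2], [2, 5, 1], [-4, 0, 4]]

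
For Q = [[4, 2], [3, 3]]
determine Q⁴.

[[778, 518], [777, 519]]

Q² = [[22, 14], [21, 15]]
Q³ = [[130, 86], [129, 87]]
Q⁴ = [[778, 518], [777, 519]]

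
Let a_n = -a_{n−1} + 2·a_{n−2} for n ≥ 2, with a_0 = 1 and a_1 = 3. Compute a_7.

With companion matrix Q = [[-1, 2], [1, 0]], [a_n, a_{n−1}]ᵀ = Q·[a_{n−1}, a_{n−2}]ᵀ, so [a_7, a_6]ᵀ = Q⁶·[a_1, a_0]ᵀ.
Q⁶ = [[43, -42], [-21, 22]], giving [a_7, a_6]ᵀ = [[87], [-41]].

87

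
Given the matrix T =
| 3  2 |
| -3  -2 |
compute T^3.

[[3, 2], [-3, -2]]

T² = T (a projection; rank 1, trace 1), so T^3 = T.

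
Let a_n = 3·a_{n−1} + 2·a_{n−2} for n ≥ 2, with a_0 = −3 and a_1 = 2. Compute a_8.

1980

With companion matrix B = [[3, 2], [1, 0]], [a_n, a_{n−1}]ᵀ = B·[a_{n−1}, a_{n−2}]ᵀ, so [a_8, a_7]ᵀ = B^7·[a_1, a_0]ᵀ.
B^7 = [[6279, 3526], [1763, 990]], giving [a_8, a_7]ᵀ = [[1980], [556]].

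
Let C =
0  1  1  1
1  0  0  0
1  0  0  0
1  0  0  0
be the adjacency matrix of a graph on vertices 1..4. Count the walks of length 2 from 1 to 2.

The number of length-2 walks from vertex 1 to vertex 2 is entry (1,2) of C^2, where C is the adjacency matrix.
C^2 = [[3, 0, 0, 0], [0, 1, 1, 1], [0, 1, 1, 1], [0, 1, 1, 1]]

0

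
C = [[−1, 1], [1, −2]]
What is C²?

[[2, −3], [−3, 5]]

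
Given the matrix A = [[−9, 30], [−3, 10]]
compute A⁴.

[[−9, 30], [−3, 10]]

A² = A (a projection; rank 1, trace 1), so A⁴ = A.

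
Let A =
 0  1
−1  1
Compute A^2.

[[−1, 1], [−1, 0]]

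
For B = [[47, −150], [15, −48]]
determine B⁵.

[[2507, −8250], [825, −2718]]

tr B = −1 and det B = −6, so the characteristic polynomial is λ² − (−1)λ + (−6) with roots −3 and 2.
Eigenvectors give P = [[3, 10], [1, 3]] with P⁻¹ = [[−3, 10], [1, −3]], and B = P·diag(−3, 2)·P⁻¹.
Then B⁵ = P·diag(−243, 32)·P⁻¹ = [[−729, 320], [−243, 96]] · [[−3, 10], [1, −3]] = [[2507, −8250], [825, −2718]].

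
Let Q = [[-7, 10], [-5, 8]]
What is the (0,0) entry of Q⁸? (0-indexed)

-6049

tr Q = 1 and det Q = -6, so the characteristic polynomial is λ² − (1)λ + (-6) with roots -2 and 3.
Eigenvectors give P = [[2, -1], [1, -1]] with P⁻¹ = [[1, -1], [1, -2]], and Q = P·diag(-2, 3)·P⁻¹.
Then Q⁸ = P·diag(256, 6561)·P⁻¹ = [[512, -6561], [256, -6561]] · [[1, -1], [1, -2]] = [[-6049, 12610], [-6305, 12866]].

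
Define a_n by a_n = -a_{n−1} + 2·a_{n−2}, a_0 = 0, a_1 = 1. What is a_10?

-341

With companion matrix T = [[-1, 2], [1, 0]], [a_n, a_{n−1}]ᵀ = T·[a_{n−1}, a_{n−2}]ᵀ, so [a_10, a_9]ᵀ = T⁹·[a_1, a_0]ᵀ.
T⁹ = [[-341, 342], [171, -170]], giving [a_10, a_9]ᵀ = [[-341], [171]].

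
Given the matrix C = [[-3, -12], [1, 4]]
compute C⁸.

C² = C (a projection; rank 1, trace 1), so C⁸ = C.

[[-3, -12], [1, 4]]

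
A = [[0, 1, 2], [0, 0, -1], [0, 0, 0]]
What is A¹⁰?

[[0, 0, 0], [0, 0, 0], [0, 0, 0]]

A is strictly triangular, hence nilpotent: A³ = 0, so A¹⁰ = 0.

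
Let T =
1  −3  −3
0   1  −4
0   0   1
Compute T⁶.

[[1, −18, 162], [0, 1, −24], [0, 0, 1]]

T = I + N where N = [[0, −3, −3], [0, 0, −4], [0, 0, 0]] is strictly upper-triangular, so N³ = 0.
(I + N)⁶ = I + 6·N + 15·N² = [[1, −18, 162], [0, 1, −24], [0, 0, 1]].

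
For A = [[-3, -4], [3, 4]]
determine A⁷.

[[-3, -4], [3, 4]]

A² = A (a projection; rank 1, trace 1), so A⁷ = A.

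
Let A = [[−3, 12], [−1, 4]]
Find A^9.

A² = A (a projection; rank 1, trace 1), so A^9 = A.

[[−3, 12], [−1, 4]]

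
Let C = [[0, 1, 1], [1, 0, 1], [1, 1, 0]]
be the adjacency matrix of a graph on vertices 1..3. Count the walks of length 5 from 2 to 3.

The number of length-5 walks from vertex 2 to vertex 3 is entry (2,3) of C⁵, where C is the adjacency matrix.
C² = [[2, 1, 1], [1, 2, 1], [1, 1, 2]]
C³ = [[2, 3, 3], [3, 2, 3], [3, 3, 2]]
C⁴ = [[6, 5, 5], [5, 6, 5], [5, 5, 6]]
C⁵ = [[10, 11, 11], [11, 10, 11], [11, 11, 10]]

11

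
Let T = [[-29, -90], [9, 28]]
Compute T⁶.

[[631, 1890], [-189, -566]]

tr T = -1 and det T = -2, so the characteristic polynomial is λ² − (-1)λ + (-2) with roots 1 and -2.
Eigenvectors give P = [[-3, 10], [1, -3]] with P⁻¹ = [[3, 10], [1, 3]], and T = P·diag(1, -2)·P⁻¹.
Then T⁶ = P·diag(1, 64)·P⁻¹ = [[-3, 640], [1, -192]] · [[3, 10], [1, 3]] = [[631, 1890], [-189, -566]].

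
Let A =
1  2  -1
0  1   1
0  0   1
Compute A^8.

[[1, 16, 48], [0, 1, 8], [0, 0, 1]]

A = I + N where N = [[0, 2, -1], [0, 0, 1], [0, 0, 0]] is strictly upper-triangular, so N^3 = 0.
(I + N)^8 = I + 8·N + 28·N^2 = [[1, 16, 48], [0, 1, 8], [0, 0, 1]].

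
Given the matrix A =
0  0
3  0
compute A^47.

A is strictly triangular, hence nilpotent: A^2 = 0, so A^47 = 0.

[[0, 0], [0, 0]]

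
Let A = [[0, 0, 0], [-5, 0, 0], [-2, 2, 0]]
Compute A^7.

A is strictly triangular, hence nilpotent: A^3 = 0, so A^7 = 0.

[[0, 0, 0], [0, 0, 0], [0, 0, 0]]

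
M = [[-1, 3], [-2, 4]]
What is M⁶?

[[-125, 189], [-126, 190]]

tr M = 3 and det M = 2, so the characteristic polynomial is λ² − (3)λ + (2) with roots 2 and 1.
Eigenvectors give P = [[1, 3], [1, 2]] with P⁻¹ = [[-2, 3], [1, -1]], and M = P·diag(2, 1)·P⁻¹.
Then M⁶ = P·diag(64, 1)·P⁻¹ = [[64, 3], [64, 2]] · [[-2, 3], [1, -1]] = [[-125, 189], [-126, 190]].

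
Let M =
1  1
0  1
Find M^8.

M = I + N where N = [[0, 1], [0, 0]] is strictly upper-triangular, so N^2 = 0.
(I + N)^8 = I + 8·N = [[1, 8], [0, 1]].

[[1, 8], [0, 1]]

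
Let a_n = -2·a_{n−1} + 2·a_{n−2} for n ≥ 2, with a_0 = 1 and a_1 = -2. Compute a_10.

18272

With companion matrix A = [[-2, 2], [1, 0]], [a_n, a_{n−1}]ᵀ = A·[a_{n−1}, a_{n−2}]ᵀ, so [a_10, a_9]ᵀ = A⁹·[a_1, a_0]ᵀ.
A⁹ = [[-6688, 4896], [2448, -1792]], giving [a_10, a_9]ᵀ = [[18272], [-6688]].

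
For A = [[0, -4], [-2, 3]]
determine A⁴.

[[136, -300], [-150, 361]]

A² = [[8, -12], [-6, 17]]
A³ = [[24, -68], [-34, 75]]
A⁴ = [[136, -300], [-150, 361]]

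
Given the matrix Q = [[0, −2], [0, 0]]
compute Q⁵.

Q is strictly triangular, hence nilpotent: Q² = 0, so Q⁵ = 0.

[[0, 0], [0, 0]]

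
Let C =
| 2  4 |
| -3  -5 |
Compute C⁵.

tr C = -3 and det C = 2, so the characteristic polynomial is λ² − (-3)λ + (2) with roots -1 and -2.
Eigenvectors give P = [[4, 1], [-3, -1]] with P⁻¹ = [[1, 1], [-3, -4]], and C = P·diag(-1, -2)·P⁻¹.
Then C⁵ = P·diag(-1, -32)·P⁻¹ = [[-4, -32], [3, 32]] · [[1, 1], [-3, -4]] = [[92, 124], [-93, -125]].

[[92, 124], [-93, -125]]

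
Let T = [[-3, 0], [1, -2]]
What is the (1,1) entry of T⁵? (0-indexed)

-32

tr T = -5 and det T = 6, so the characteristic polynomial is λ² − (-5)λ + (6) with roots -2 and -3.
Eigenvectors give P = [[0, -1], [1, 1]] with P⁻¹ = [[1, 1], [-1, 0]], and T = P·diag(-2, -3)·P⁻¹.
Then T⁵ = P·diag(-32, -243)·P⁻¹ = [[0, 243], [-32, -243]] · [[1, 1], [-1, 0]] = [[-243, 0], [211, -32]].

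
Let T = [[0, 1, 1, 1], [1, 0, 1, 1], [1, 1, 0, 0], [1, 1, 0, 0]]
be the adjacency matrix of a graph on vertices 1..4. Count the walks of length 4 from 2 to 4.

The number of length-4 walks from vertex 2 to vertex 4 is entry (2,4) of T⁴, where T is the adjacency matrix.
T² = [[3, 2, 1, 1], [2, 3, 1, 1], [1, 1, 2, 2], [1, 1, 2, 2]]
T³ = [[4, 5, 5, 5], [5, 4, 5, 5], [5, 5, 2, 2], [5, 5, 2, 2]]
T⁴ = [[15, 14, 9, 9], [14, 15, 9, 9], [9, 9, 10, 10], [9, 9, 10, 10]]

9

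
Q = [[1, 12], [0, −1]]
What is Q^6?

Q² = I (check: tr Q = 0 and det Q = −1), so Q^6 = I since 6 is even.

[[1, 0], [0, 1]]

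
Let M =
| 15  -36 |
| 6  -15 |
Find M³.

[[135, -324], [54, -135]]

tr M = 0 and det M = -9, so the characteristic polynomial is λ² − (0)λ + (-9) with roots 3 and -3.
Eigenvectors give P = [[3, 2], [1, 1]] with P⁻¹ = [[1, -2], [-1, 3]], and M = P·diag(3, -3)·P⁻¹.
Then M³ = P·diag(27, -27)·P⁻¹ = [[81, -54], [27, -27]] · [[1, -2], [-1, 3]] = [[135, -324], [54, -135]].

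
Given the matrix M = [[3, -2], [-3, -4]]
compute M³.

[[39, -38], [-57, -94]]

M² = [[15, 2], [3, 22]]
M³ = [[39, -38], [-57, -94]]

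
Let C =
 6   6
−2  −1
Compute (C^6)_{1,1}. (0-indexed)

tr C = 5 and det C = 6, so the characteristic polynomial is λ² − (5)λ + (6) with roots 3 and 2.
Eigenvectors give P = [[−2, −3], [1, 2]] with P⁻¹ = [[−2, −3], [1, 2]], and C = P·diag(3, 2)·P⁻¹.
Then C^6 = P·diag(729, 64)·P⁻¹ = [[−1458, −192], [729, 128]] · [[−2, −3], [1, 2]] = [[2724, 3990], [−1330, −1931]].

−1931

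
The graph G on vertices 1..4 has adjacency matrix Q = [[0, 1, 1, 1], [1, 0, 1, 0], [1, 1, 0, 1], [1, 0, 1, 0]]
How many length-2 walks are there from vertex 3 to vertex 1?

The number of length-2 walks from vertex 3 to vertex 1 is entry (3,1) of Q^2, where Q is the adjacency matrix.
Q^2 = [[3, 1, 2, 1], [1, 2, 1, 2], [2, 1, 3, 1], [1, 2, 1, 2]]

2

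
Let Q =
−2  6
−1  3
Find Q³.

Q² = Q (a projection; rank 1, trace 1), so Q³ = Q.

[[−2, 6], [−1, 3]]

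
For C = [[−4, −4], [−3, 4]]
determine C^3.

C^2 = [[28, 0], [0, 28]]
C^3 = [[−112, −112], [−84, 112]]

[[−112, −112], [−84, 112]]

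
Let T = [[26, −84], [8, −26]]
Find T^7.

[[1664, −5376], [512, −1664]]

tr T = 0 and det T = −4, so the characteristic polynomial is λ² − (0)λ + (−4) with roots 2 and −2.
Eigenvectors give P = [[7, 3], [2, 1]] with P⁻¹ = [[1, −3], [−2, 7]], and T = P·diag(2, −2)·P⁻¹.
Then T^7 = P·diag(128, −128)·P⁻¹ = [[896, −384], [256, −128]] · [[1, −3], [−2, 7]] = [[1664, −5376], [512, −1664]].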